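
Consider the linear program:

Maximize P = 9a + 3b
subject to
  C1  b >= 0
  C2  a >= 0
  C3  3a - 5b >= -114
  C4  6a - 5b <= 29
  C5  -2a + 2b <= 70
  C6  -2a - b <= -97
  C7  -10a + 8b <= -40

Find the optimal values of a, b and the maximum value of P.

Corner points and P = 9a + 3b:
  (143/3, 257/5) → P = 2916/5
  (556/13, 630/13) → P = 6894/13
  (257/8, 131/4) → P = 3099/8
  (408/13, 445/13) → P = 5007/13

a = 143/3, b = 257/5, maximum P = 2916/5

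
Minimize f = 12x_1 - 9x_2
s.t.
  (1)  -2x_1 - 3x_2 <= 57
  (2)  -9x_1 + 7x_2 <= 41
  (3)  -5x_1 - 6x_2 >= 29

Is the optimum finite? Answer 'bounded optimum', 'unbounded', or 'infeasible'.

bounded optimum

Extreme points and f = 12x_1 - 9x_2:
  (-522/41, -431/41) → f = -2385/41
  (85, -227/3) → f = 1701
  (-449/89, -56/89) → f = -4884/89
The feasible region has finitely many vertices and no improving ray; the minimum is -2385/41 at (-522/41, -431/41).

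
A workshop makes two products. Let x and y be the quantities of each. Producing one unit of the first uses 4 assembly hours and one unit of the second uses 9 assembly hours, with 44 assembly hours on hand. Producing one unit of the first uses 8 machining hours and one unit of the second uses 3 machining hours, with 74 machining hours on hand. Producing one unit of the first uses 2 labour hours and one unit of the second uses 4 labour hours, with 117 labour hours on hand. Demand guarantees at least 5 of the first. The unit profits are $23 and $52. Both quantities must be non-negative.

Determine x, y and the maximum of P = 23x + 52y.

x = 5, y = 8/3, maximum P = 761/3

Extreme points and P = 23x + 52y:
  (37/4, 0) → P = 851/4
  (5, 0) → P = 115
  (89/10, 14/15) → P = 7597/30
  (5, 8/3) → P = 761/3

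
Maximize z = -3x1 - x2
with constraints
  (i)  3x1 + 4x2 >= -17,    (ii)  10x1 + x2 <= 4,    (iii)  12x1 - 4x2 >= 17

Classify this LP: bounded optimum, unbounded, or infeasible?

bounded optimum

Feasible corners and z = -3x1 - x2:
  (33/37, -182/37) → z = 83/37
  (0, -17/4) → z = 17/4
  (33/52, -61/26) → z = 23/52
The feasible region has finitely many vertices and no improving ray; the maximum is 17/4 at (0, -17/4).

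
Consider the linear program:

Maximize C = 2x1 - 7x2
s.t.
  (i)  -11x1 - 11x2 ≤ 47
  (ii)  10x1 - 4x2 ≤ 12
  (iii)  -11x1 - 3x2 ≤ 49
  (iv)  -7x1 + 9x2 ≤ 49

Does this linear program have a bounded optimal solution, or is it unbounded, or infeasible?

bounded optimum

Extreme points and C = 2x1 - 7x2:
  (-4/11, -43/11) → C = 293/11
  (-199/44, 1/4) → C = -475/44
  (152/31, 287/31) → C = -55
  (-49/10, 49/30) → C = -637/30
The feasible region has finitely many vertices and no improving ray; the maximum is 293/11 at (-4/11, -43/11).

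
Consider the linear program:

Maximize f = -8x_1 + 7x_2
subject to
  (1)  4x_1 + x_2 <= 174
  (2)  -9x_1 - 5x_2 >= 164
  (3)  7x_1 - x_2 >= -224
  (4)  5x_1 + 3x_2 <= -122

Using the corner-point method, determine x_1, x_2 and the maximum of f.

x_1 = -397/13, x_2 = 133/13, maximum f = 4107/13

Vertices and f = -8x_1 + 7x_2:
  (94, -202) → f = -2166
  (59, -139) → f = -1445
  (-397/13, 133/13) → f = 4107/13
The feasible region is unbounded (it extends along (1, -4), (-1, -7)), but f strictly decreases along every unbounded feasible direction, so there is no improving ray and the maximum is attained at a vertex.

At the optimal vertex, 7x_1 - x_2 = -224 and 5x_1 + 3x_2 = -122.
Solving simultaneously gives x_1 = -397/13, x_2 = 133/13.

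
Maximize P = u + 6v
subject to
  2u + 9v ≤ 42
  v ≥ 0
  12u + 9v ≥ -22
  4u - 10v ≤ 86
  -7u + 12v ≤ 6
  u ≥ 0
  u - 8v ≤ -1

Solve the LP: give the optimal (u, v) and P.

Corner points and P = u + 6v:
  (150/29, 102/29) → P = 762/29
  (327/25, 44/25) → P = 591/25
  (0, 1/2) → P = 3
  (0, 1/8) → P = 3/4

The optimum lies where 2u + 9v = 42 and -7u + 12v = 6.
Solving simultaneously gives u = 150/29, v = 102/29.

u = 150/29, v = 102/29, maximum P = 762/29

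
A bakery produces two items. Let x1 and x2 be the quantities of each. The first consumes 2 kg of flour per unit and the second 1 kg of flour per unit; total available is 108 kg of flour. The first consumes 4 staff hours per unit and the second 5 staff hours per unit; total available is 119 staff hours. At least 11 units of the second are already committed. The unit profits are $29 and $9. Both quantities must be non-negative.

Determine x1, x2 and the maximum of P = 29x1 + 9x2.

x1 = 16, x2 = 11, maximum P = 563

Feasible corners and P = 29x1 + 9x2:
  (0, 119/5) → P = 1071/5
  (0, 11) → P = 99
  (16, 11) → P = 563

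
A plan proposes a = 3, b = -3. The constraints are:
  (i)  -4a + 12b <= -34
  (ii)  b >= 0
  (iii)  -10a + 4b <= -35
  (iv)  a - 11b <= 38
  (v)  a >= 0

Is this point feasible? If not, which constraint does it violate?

Constraint (ii): b = -3, which is not ≥ 0. All other constraints are satisfied.

not feasible — violates (ii)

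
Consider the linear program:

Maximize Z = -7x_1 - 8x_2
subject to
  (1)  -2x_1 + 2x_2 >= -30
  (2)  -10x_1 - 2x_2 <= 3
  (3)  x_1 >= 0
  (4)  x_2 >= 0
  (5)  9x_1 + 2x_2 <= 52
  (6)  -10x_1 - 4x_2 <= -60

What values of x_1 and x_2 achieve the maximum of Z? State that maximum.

x_1 = 11/2, x_2 = 5/4, maximum Z = -97/2

Vertices and Z = -7x_1 - 8x_2:
  (0, 26) → Z = -208
  (0, 15) → Z = -120
  (11/2, 5/4) → Z = -97/2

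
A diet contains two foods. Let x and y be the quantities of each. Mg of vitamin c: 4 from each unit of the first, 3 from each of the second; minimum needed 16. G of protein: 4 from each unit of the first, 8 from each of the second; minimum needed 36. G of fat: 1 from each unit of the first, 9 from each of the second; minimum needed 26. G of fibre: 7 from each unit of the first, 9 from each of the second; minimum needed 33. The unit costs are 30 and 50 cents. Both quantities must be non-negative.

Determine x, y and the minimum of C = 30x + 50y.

The feasible region is unbounded (it extends along (0, 1), (1, 0)), but C strictly increases along every unbounded feasible direction, so there is no improving ray and the minimum is attained at a vertex.

x = 1, y = 4, minimum C = 230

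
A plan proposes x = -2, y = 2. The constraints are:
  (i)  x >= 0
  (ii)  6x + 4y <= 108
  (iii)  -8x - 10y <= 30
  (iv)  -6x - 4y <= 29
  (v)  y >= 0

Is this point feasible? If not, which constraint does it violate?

Constraint (i): x = -2, which is not ≥ 0. All other constraints are satisfied.

not feasible — violates (i)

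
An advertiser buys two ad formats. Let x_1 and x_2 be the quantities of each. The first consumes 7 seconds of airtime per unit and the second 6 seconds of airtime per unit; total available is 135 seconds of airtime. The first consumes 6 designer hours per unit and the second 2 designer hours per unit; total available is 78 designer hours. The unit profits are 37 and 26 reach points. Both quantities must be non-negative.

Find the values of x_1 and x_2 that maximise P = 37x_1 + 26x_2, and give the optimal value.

x_1 = 9, x_2 = 12, maximum P = 645

Feasible corners and P = 37x_1 + 26x_2:
  (0, 0) → P = 0
  (0, 45/2) → P = 585
  (13, 0) → P = 481
  (9, 12) → P = 645

The optimum lies where 7x_1 + 6x_2 = 135 and 6x_1 + 2x_2 = 78.
Solving simultaneously gives x_1 = 9, x_2 = 12.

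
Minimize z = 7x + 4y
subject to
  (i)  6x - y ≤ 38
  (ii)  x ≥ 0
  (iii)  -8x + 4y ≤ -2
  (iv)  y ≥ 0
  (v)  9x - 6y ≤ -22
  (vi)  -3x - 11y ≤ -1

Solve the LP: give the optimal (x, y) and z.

x = 25/3, y = 97/6, minimum z = 123

Vertices and z = 7x + 4y:
  (75/8, 73/4) → z = 1109/8
  (250/27, 158/9) → z = 3646/27
  (25/3, 97/6) → z = 123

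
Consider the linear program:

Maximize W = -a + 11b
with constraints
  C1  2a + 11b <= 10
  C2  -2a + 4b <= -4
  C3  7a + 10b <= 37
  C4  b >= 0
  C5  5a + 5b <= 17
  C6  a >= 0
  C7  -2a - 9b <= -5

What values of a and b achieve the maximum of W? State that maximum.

a = 14/5, b = 2/5, maximum W = 8/5

Extreme points and W = -a + 11b:
  (14/5, 2/5) → W = 8/5
  (137/45, 16/45) → W = 13/15
  (28/13, 1/13) → W = -17/13
  (17/5, 0) → W = -17/5
  (5/2, 0) → W = -5/2

At the optimal vertex, 2a + 11b = 10 and -2a + 4b = -4.
Solving simultaneously gives a = 14/5, b = 2/5.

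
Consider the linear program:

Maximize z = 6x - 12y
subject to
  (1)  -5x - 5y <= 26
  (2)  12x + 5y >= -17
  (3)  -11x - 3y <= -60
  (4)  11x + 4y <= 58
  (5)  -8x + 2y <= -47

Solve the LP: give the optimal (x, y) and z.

Extreme points and z = 6x - 12y:
  (189/20, -293/20) → z = 465/2
  (394/35, -576/35) → z = 9276/35
  (6, -2) → z = 60

The optimum lies where -5x - 5y = 26 and 11x + 4y = 58.
Solving simultaneously gives x = 394/35, y = -576/35.

x = 394/35, y = -576/35, maximum z = 9276/35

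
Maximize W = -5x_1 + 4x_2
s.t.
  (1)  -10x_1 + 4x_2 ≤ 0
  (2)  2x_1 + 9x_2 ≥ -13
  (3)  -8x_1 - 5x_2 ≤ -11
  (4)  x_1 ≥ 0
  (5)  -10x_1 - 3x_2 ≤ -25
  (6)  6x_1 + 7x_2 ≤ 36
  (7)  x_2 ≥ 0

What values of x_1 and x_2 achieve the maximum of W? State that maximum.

x_1 = 72/47, x_2 = 180/47, maximum W = 360/47

Feasible corners and W = -5x_1 + 4x_2:
  (10/7, 25/7) → W = 50/7
  (72/47, 180/47) → W = 360/47
  (5/2, 0) → W = -25/2
  (6, 0) → W = -30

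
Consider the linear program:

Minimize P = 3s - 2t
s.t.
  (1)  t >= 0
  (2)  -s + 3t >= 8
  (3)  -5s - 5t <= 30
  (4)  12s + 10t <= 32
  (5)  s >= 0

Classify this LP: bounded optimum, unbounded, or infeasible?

Vertices and P = 3s - 2t:
  (8/23, 64/23) → P = -104/23
  (0, 8/3) → P = -16/3
  (0, 16/5) → P = -32/5
The feasible region has finitely many vertices and no improving ray; the minimum is -32/5 at (0, 16/5).

bounded optimum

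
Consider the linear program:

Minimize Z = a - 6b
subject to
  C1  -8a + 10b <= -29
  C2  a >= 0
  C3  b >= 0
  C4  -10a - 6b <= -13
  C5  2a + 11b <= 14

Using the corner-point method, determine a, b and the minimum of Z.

Vertices and Z = a - 6b:
  (29/8, 0) → Z = 29/8
  (17/4, 1/2) → Z = 5/4
  (7, 0) → Z = 7

The optimum lies where -8a + 10b = -29 and 2a + 11b = 14.
Solving simultaneously gives a = 17/4, b = 1/2.

a = 17/4, b = 1/2, minimum Z = 5/4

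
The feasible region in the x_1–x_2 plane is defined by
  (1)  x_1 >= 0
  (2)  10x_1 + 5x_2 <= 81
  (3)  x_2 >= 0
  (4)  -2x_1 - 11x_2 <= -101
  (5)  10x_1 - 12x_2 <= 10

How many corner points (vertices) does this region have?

3

Of the 10 pairwise boundary intersections, those satisfying every inequality are:
  (0, 81/5)
  (0, 101/11)
  (193/50, 212/25)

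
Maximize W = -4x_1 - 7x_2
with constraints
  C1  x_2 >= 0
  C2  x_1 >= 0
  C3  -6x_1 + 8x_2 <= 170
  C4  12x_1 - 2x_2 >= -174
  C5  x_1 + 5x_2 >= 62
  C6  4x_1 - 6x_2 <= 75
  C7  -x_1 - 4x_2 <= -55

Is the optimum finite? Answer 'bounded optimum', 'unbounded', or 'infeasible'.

bounded optimum

Corner points and W = -4x_1 - 7x_2:
  (0, 85/4) → W = -595/4
  (0, 55/4) → W = -385/4
  (747/26, 173/26) → W = -323/2
  (27, 7) → W = -157
The feasible region has finitely many vertices and no improving ray; the maximum is -385/4 at (0, 55/4).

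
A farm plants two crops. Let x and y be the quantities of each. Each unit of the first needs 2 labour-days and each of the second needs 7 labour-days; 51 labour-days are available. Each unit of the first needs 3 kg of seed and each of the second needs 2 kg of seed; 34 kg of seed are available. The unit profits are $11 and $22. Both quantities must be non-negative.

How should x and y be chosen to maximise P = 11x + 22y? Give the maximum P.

x = 8, y = 5, maximum P = 198

The optimum lies where 2x + 7y = 51 and 3x + 2y = 34.
Solving simultaneously gives x = 8, y = 5.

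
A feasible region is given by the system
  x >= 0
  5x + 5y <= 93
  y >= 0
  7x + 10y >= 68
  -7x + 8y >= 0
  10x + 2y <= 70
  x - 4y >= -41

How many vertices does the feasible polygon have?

The feasible vertices (each the meet of two boundaries and inside every other half-plane) are:
  (0, 34/5)
  (0, 41/4)
  (272/63, 34/9)
  (280/47, 245/47)
  (33/7, 80/7)

5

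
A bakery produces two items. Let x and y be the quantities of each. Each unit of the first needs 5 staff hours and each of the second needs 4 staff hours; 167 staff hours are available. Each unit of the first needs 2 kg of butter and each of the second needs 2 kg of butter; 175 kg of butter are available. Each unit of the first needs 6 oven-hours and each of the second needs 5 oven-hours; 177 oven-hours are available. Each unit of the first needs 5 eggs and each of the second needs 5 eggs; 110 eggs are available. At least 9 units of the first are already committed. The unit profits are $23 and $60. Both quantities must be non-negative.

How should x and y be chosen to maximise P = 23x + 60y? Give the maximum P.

Corner points and P = 23x + 60y:
  (22, 0) → P = 506
  (9, 0) → P = 207
  (9, 13) → P = 987

x = 9, y = 13, maximum P = 987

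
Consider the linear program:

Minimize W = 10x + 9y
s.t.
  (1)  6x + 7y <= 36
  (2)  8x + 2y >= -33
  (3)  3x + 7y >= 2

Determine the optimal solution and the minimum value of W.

x = -47/10, y = 23/10, minimum W = -263/10

Corner points and W = 10x + 9y:
  (-303/44, 243/22) → W = 336/11
  (34/3, -32/7) → W = 1516/21
  (-47/10, 23/10) → W = -263/10

The binding constraints are 8x + 2y = -33 and 3x + 7y = 2.
Solving simultaneously gives x = -47/10, y = 23/10.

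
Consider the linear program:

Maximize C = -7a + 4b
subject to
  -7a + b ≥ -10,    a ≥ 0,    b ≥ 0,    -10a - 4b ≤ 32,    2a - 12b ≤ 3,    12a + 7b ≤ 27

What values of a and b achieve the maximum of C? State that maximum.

Corner points and C = -7a + 4b:
  (10/7, 0) → C = -10
  (97/61, 69/61) → C = -403/61
  (0, 0) → C = 0
  (0, 27/7) → C = 108/7

At the optimal vertex, a = 0 and 12a + 7b = 27.
Solving simultaneously gives a = 0, b = 27/7.

a = 0, b = 27/7, maximum C = 108/7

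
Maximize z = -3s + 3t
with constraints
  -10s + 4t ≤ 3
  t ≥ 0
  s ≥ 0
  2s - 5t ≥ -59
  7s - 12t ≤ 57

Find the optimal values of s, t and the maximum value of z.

s = 221/42, t = 292/21, maximum z = 363/14

Corner points and z = -3s + 3t:
  (0, 3/4) → z = 9/4
  (221/42, 292/21) → z = 363/14
  (0, 0) → z = 0
  (57/7, 0) → z = -171/7
  (993/11, 527/11) → z = -1398/11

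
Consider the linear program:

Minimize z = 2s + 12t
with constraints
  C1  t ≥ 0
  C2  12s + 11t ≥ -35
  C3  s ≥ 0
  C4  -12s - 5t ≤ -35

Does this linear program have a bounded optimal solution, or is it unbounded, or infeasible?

Feasible corners and z = 2s + 12t:
  (35/12, 0) → z = 35/6
  (0, 7) → z = 84
The feasible region has finitely many vertices and no improving ray; the minimum is 35/6 at (35/12, 0).

bounded optimum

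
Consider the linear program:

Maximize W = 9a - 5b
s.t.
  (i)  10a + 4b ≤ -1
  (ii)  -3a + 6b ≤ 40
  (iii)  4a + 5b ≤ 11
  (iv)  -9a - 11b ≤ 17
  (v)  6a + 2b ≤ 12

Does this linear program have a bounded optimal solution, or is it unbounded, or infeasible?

Feasible corners and W = 9a - 5b:
  (-49/34, 57/17) → W = -1011/34
  (57/74, -161/74) → W = 659/37
  (-134/39, 193/39) → W = -167/3
  (-542/87, 103/29) → W = -2141/29
The feasible region has finitely many vertices and no improving ray; the maximum is 659/37 at (57/74, -161/74).

bounded optimum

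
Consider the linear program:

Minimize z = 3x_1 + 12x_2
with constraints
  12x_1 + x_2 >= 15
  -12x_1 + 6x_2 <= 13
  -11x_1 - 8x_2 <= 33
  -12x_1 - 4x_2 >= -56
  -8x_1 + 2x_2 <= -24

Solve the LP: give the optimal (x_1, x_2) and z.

Extreme points and z = 3x_1 + 12x_2:
  (9/5, -33/5) → z = -369/5
  (27/16, -21/4) → z = -927/16
  (145/13, -253/13) → z = -2601/13
  (26/7, 20/7) → z = 318/7

x_1 = 145/13, x_2 = -253/13, minimum z = -2601/13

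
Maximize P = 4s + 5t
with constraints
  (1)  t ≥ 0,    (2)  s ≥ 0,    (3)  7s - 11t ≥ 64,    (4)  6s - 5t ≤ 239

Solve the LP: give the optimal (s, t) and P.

s = 2309/31, t = 1289/31, maximum P = 15681/31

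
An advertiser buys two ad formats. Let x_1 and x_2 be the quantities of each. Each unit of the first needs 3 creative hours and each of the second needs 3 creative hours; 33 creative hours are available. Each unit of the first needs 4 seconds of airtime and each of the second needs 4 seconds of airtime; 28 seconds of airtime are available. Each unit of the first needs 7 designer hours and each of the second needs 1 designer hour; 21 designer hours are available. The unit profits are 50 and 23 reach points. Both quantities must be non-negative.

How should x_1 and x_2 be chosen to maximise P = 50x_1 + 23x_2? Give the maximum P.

Feasible corners and P = 50x_1 + 23x_2:
  (0, 0) → P = 0
  (0, 7) → P = 161
  (3, 0) → P = 150
  (7/3, 14/3) → P = 224

The binding constraints are 4x_1 + 4x_2 = 28 and 7x_1 + x_2 = 21.
Solving simultaneously gives x_1 = 7/3, x_2 = 14/3.

x_1 = 7/3, x_2 = 14/3, maximum P = 224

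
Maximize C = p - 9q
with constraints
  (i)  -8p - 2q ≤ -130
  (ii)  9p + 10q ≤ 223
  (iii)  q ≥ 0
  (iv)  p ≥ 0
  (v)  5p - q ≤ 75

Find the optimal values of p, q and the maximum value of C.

The binding constraints are -8p - 2q = -130 and 5p - q = 75.
Solving simultaneously gives p = 140/9, q = 25/9.

p = 140/9, q = 25/9, maximum C = -85/9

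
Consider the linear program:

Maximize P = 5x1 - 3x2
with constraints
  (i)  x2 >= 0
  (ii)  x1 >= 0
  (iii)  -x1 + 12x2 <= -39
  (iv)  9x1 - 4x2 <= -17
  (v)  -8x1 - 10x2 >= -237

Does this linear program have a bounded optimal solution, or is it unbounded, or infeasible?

The boundaries x1 = 0 and 9x1 - 4x2 = -17 meet at (0, 17/4), but that point violates -x1 + 12x2 ≤ -39. Every candidate vertex is excluded by some other constraint, so the feasible region is empty.

infeasible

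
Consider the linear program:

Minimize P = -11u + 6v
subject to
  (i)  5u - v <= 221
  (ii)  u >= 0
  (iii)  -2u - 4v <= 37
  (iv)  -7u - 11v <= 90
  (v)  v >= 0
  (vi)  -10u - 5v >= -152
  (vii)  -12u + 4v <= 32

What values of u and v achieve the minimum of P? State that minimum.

u = 76/5, v = 0, minimum P = -836/5

Extreme points and P = -11u + 6v:
  (0, 0) → P = 0
  (0, 8) → P = 48
  (76/5, 0) → P = -836/5
  (112/25, 536/25) → P = 1984/25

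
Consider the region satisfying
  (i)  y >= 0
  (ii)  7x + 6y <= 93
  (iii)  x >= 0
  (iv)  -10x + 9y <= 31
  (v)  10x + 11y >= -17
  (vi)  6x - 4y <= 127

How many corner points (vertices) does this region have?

Of the 15 pairwise boundary intersections, those satisfying every inequality are:
  (93/7, 0)
  (0, 0)
  (217/41, 1147/123)
  (0, 31/9)

4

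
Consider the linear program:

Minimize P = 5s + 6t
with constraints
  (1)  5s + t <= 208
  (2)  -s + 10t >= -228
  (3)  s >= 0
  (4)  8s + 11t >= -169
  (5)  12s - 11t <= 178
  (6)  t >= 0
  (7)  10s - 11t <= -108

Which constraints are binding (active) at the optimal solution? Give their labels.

Feasible corners and P = 5s + 6t:
  (0, 208) → P = 1248
  (436/13, 524/13) → P = 5324/13
  (0, 108/11) → P = 648/11

The minimum is at (0, 108/11). Substituting into each constraint, equality holds for (3) and (7); the remaining constraints have slack.

(3) and (7)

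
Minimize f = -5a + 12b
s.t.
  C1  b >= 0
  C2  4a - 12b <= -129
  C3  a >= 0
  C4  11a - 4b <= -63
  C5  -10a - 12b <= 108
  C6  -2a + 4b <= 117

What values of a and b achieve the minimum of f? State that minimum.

Corner points and f = -5a + 12b:
  (0, 63/4) → f = 189
  (0, 117/4) → f = 351
  (6, 129/4) → f = 357

a = 0, b = 63/4, minimum f = 189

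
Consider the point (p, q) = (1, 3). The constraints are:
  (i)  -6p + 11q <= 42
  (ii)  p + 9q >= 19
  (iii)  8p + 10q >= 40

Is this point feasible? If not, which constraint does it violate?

Constraint (iii): 8p + 10q = 38, which is not ≥ 40. All other constraints are satisfied.

not feasible — violates (iii)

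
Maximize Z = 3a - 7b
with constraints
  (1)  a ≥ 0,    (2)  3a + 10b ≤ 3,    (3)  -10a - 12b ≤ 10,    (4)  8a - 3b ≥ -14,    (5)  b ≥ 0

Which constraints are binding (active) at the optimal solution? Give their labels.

Corner points and Z = 3a - 7b:
  (0, 3/10) → Z = -21/10
  (0, 0) → Z = 0
  (1, 0) → Z = 3

The maximum is at (1, 0). Substituting into each constraint, equality holds for (2) and (5); the remaining constraints have slack.

(2) and (5)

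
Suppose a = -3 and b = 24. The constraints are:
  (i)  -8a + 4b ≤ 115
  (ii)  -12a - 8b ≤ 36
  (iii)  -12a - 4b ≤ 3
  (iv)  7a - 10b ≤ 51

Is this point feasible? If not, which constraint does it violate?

not feasible — violates (i)

Constraint (i): -8a + 4b = 120, which is not ≤ 115. All other constraints are satisfied.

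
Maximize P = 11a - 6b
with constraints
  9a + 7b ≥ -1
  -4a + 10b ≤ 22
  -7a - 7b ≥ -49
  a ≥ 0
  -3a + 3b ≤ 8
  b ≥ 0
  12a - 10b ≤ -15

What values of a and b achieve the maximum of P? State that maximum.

Corner points and P = 11a - 6b:
  (0, 11/5) → P = -66/5
  (7/8, 51/20) → P = -227/40
  (0, 3/2) → P = -9

a = 7/8, b = 51/20, maximum P = -227/40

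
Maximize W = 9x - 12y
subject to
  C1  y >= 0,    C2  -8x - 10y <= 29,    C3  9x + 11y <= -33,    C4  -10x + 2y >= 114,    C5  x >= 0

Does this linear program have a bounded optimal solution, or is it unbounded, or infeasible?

infeasible

The boundaries -8x - 10y = 29 and -10x + 2y = 114 meet at (-599/58, 311/58), but that point violates x ≥ 0. Every candidate vertex is excluded by some other constraint, so the feasible region is empty.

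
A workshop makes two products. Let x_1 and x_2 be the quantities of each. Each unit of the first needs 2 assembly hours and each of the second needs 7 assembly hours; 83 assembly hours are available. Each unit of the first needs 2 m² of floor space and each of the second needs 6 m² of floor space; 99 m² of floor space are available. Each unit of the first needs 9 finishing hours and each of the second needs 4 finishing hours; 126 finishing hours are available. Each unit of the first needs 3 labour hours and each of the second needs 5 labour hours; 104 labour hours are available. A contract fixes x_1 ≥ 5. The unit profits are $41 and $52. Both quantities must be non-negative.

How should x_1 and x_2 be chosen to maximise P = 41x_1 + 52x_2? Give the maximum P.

x_1 = 10, x_2 = 9, maximum P = 878

Extreme points and P = 41x_1 + 52x_2:
  (14, 0) → P = 574
  (5, 0) → P = 205
  (10, 9) → P = 878
  (5, 73/7) → P = 5231/7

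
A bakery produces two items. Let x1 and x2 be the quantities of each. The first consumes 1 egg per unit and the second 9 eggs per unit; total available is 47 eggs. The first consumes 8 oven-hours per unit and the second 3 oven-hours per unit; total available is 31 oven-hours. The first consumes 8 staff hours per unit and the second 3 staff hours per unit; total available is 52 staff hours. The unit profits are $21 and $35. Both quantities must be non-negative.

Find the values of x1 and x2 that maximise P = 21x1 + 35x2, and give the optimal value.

Feasible corners and P = 21x1 + 35x2:
  (0, 0) → P = 0
  (0, 47/9) → P = 1645/9
  (31/8, 0) → P = 651/8
  (2, 5) → P = 217

The optimum lies where x1 + 9x2 = 47 and 8x1 + 3x2 = 31.
Solving simultaneously gives x1 = 2, x2 = 5.

x1 = 2, x2 = 5, maximum P = 217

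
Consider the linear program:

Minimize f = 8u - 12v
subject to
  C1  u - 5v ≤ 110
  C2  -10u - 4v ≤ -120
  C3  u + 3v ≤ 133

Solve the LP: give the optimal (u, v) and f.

u = -86/13, v = 605/13, minimum f = -7948/13

The binding constraints are -10u - 4v = -120 and u + 3v = 133.
Solving simultaneously gives u = -86/13, v = 605/13.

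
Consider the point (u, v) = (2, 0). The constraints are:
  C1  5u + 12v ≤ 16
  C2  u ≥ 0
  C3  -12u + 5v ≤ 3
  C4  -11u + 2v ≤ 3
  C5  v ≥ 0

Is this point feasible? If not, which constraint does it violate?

feasible

C1: 10 ≤ 16 ✓
C2: 2 ≥ 0 ✓
C3: -24 ≤ 3 ✓
C4: -22 ≤ 3 ✓
C5: 0 ≥ 0 ✓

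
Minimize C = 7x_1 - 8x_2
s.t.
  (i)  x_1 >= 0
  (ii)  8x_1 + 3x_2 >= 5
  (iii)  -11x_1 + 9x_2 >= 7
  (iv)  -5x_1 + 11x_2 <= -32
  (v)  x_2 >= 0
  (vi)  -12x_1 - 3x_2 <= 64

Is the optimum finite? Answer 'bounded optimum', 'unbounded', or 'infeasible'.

infeasible

The boundaries x_1 = 0 and 8x_1 + 3x_2 = 5 meet at (0, 5/3), but that point violates -5x_1 + 11x_2 ≤ -32. Every candidate vertex is excluded by some other constraint, so the feasible region is empty.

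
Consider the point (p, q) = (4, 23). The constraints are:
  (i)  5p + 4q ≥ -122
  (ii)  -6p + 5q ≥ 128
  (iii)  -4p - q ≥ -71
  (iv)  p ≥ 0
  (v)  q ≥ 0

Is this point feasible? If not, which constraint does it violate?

Constraint (ii): -6p + 5q = 91, which is not ≥ 128. All other constraints are satisfied.

not feasible — violates (ii)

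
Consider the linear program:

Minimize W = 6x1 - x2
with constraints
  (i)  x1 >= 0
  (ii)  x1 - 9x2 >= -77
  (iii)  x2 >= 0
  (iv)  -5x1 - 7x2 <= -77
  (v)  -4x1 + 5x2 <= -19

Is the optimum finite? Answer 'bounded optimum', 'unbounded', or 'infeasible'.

Extreme points and W = 6x1 - x2:
  (556/31, 327/31) → W = 3009/31
  (77/5, 0) → W = 462/5
  (518/53, 213/53) → W = 2895/53
The feasible region has finitely many vertices and no improving ray; the minimum is 2895/53 at (518/53, 213/53).

bounded optimum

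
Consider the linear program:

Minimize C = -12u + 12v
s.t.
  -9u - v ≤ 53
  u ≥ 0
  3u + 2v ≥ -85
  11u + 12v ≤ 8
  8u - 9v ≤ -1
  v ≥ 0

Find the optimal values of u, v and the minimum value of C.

Extreme points and C = -12u + 12v:
  (0, 2/3) → C = 8
  (0, 1/9) → C = 4/3
  (4/13, 5/13) → C = 12/13

The binding constraints are 11u + 12v = 8 and 8u - 9v = -1.
Solving simultaneously gives u = 4/13, v = 5/13.

u = 4/13, v = 5/13, minimum C = 12/13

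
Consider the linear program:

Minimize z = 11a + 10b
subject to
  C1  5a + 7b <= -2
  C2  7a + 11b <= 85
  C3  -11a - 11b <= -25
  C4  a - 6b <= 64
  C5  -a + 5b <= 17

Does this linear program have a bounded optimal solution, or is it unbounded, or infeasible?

Extreme points and z = 11a + 10b:
  (197/22, -147/22) → z = 697/22
  (436/37, -322/37) → z = 1576/37
  (122/11, -97/11) → z = 372/11
The feasible region has finitely many vertices and no improving ray; the minimum is 697/22 at (197/22, -147/22).

bounded optimum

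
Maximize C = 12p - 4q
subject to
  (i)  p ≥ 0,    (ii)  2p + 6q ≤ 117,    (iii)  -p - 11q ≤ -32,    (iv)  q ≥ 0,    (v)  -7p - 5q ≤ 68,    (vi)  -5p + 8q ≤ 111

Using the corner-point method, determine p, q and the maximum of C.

p = 117/2, q = 0, maximum C = 702

Feasible corners and C = 12p - 4q:
  (0, 32/11) → C = -128/11
  (0, 111/8) → C = -111/2
  (117/2, 0) → C = 702
  (135/23, 807/46) → C = 6/23
  (32, 0) → C = 384

At the optimal vertex, 2p + 6q = 117 and q = 0.
Solving simultaneously gives p = 117/2, q = 0.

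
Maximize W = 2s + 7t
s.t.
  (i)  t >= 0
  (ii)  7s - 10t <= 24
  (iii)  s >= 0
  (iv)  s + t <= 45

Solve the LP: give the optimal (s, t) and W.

Extreme points and W = 2s + 7t:
  (24/7, 0) → W = 48/7
  (0, 0) → W = 0
  (474/17, 291/17) → W = 2985/17
  (0, 45) → W = 315

s = 0, t = 45, maximum W = 315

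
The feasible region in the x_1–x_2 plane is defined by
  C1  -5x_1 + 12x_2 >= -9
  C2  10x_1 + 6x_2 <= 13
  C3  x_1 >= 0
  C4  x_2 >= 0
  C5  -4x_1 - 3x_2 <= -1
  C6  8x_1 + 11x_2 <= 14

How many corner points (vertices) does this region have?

5

Pairwise boundary intersections that survive every other constraint:
  (13/10, 0)
  (59/62, 18/31)
  (0, 1/3)
  (0, 14/11)
  (1/4, 0)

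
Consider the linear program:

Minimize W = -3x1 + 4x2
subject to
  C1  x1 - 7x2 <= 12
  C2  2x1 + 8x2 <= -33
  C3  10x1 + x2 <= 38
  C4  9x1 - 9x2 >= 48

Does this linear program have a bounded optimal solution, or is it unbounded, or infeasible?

infeasible

The boundaries x1 - 7x2 = 12 and 2x1 + 8x2 = -33 meet at (-135/22, -57/22), but that point violates 9x1 - 9x2 ≥ 48. Every candidate vertex is excluded by some other constraint, so the feasible region is empty.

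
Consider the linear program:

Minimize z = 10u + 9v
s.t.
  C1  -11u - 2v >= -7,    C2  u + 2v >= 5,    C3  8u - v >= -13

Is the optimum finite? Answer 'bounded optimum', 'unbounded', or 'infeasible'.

Vertices and z = 10u + 9v:
  (1/5, 12/5) → z = 118/5
  (-19/27, 199/27) → z = 1601/27
  (-21/17, 53/17) → z = 267/17
The feasible region has finitely many vertices and no improving ray; the minimum is 267/17 at (-21/17, 53/17).

bounded optimum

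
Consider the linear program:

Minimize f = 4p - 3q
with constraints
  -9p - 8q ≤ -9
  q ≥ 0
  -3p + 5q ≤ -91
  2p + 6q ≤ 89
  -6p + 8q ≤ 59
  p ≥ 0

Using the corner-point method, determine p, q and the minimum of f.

Feasible corners and f = 4p - 3q:
  (91/3, 0) → f = 364/3
  (89/2, 0) → f = 178
  (991/28, 85/28) → f = 3709/28

The optimum lies where q = 0 and -3p + 5q = -91.
Solving simultaneously gives p = 91/3, q = 0.

p = 91/3, q = 0, minimum f = 364/3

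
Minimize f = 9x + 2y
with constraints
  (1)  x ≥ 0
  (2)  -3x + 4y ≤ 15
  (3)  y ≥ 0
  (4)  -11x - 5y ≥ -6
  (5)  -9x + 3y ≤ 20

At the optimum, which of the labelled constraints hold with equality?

Vertices and f = 9x + 2y:
  (0, 0) → f = 0
  (0, 6/5) → f = 12/5
  (6/11, 0) → f = 54/11

The minimum is at (0, 0). Substituting into each constraint, equality holds for (1) and (3); the remaining constraints have slack.

(1) and (3)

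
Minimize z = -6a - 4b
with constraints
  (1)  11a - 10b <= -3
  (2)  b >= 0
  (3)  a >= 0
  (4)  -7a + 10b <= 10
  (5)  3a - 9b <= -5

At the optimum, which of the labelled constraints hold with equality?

Extreme points and z = -6a - 4b:
  (7/4, 89/40) → z = -97/5
  (1/3, 2/3) → z = -14/3
  (0, 1) → z = -4
  (0, 5/9) → z = -20/9

The minimum is at (7/4, 89/40). Substituting into each constraint, equality holds for (1) and (4); the remaining constraints have slack.

(1) and (4)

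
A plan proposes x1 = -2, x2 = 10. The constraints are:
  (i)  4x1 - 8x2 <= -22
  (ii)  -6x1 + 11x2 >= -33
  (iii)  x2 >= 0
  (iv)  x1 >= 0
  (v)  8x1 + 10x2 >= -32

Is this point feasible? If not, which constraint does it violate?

not feasible — violates (iv)

Constraint (iv): x1 = -2, which is not ≥ 0. All other constraints are satisfied.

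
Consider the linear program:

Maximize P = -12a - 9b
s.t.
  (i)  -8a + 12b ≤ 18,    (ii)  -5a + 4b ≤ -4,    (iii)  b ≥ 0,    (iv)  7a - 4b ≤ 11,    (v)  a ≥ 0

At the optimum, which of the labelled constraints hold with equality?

(ii) and (iii)

Extreme points and P = -12a - 9b:
  (4/5, 0) → P = -48/5
  (7/2, 27/8) → P = -579/8
  (11/7, 0) → P = -132/7

The maximum is at (4/5, 0). Substituting into each constraint, equality holds for (ii) and (iii); the remaining constraints have slack.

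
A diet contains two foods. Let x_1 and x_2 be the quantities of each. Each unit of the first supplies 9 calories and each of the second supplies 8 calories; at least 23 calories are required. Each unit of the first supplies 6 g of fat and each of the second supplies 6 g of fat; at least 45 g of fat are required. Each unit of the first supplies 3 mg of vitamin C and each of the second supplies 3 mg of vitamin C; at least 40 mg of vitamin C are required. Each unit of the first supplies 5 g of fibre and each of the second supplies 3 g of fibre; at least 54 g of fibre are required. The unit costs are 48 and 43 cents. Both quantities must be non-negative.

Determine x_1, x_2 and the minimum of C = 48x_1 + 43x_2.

Corner points and C = 48x_1 + 43x_2:
  (0, 18) → C = 774
  (40/3, 0) → C = 640
  (7, 19/3) → C = 1825/3
The feasible region is unbounded (it extends along (0, 1), (1, 0)), but C strictly increases along every unbounded feasible direction, so there is no improving ray and the minimum is attained at a vertex.

The optimum lies where 3x_1 + 3x_2 = 40 and 5x_1 + 3x_2 = 54.
Solving simultaneously gives x_1 = 7, x_2 = 19/3.

x_1 = 7, x_2 = 19/3, minimum C = 1825/3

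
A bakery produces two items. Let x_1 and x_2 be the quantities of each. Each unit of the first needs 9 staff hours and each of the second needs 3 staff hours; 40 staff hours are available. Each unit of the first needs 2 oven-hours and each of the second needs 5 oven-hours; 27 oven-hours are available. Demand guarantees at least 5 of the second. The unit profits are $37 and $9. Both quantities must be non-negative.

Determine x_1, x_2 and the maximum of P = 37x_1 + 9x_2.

x_1 = 1, x_2 = 5, maximum P = 82

Vertices and P = 37x_1 + 9x_2:
  (0, 27/5) → P = 243/5
  (0, 5) → P = 45
  (1, 5) → P = 82

At the optimal vertex, 2x_1 + 5x_2 = 27 and x_2 = 5.
Solving simultaneously gives x_1 = 1, x_2 = 5.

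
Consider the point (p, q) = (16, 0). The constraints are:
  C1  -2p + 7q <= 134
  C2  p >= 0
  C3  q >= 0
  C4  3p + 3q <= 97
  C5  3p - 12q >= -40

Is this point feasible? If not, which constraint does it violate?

C1: -32 ≤ 134 ✓
C2: 16 ≥ 0 ✓
C3: 0 ≥ 0 ✓
C4: 48 ≤ 97 ✓
C5: 48 ≥ -40 ✓

feasible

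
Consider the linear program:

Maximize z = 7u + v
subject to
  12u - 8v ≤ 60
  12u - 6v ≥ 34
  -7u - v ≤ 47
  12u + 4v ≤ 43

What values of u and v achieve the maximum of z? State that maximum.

Extreme points and z = 7u + v:
  (-11/3, -13) → z = -116/3
  (73/18, -17/12) → z = 971/36
  (197/60, 9/10) → z = 1433/60

The optimum lies where 12u - 8v = 60 and 12u + 4v = 43.
Solving simultaneously gives u = 73/18, v = -17/12.

u = 73/18, v = -17/12, maximum z = 971/36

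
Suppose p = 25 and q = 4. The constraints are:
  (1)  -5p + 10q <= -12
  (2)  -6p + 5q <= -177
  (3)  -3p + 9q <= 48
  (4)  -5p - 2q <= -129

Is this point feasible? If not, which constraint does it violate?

Constraint (2): -6p + 5q = -130, which is not ≤ -177. All other constraints are satisfied.

not feasible — violates (2)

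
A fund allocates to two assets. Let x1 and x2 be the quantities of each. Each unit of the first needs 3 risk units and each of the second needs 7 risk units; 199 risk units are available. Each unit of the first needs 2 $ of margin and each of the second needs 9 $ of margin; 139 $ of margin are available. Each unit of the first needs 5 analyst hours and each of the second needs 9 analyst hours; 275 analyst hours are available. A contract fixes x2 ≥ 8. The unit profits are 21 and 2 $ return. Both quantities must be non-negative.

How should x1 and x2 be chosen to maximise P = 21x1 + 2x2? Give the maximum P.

x1 = 67/2, x2 = 8, maximum P = 1439/2

Feasible corners and P = 21x1 + 2x2:
  (0, 139/9) → P = 278/9
  (0, 8) → P = 16
  (67/2, 8) → P = 1439/2

At the optimal vertex, 2x1 + 9x2 = 139 and x2 = 8.
Solving simultaneously gives x1 = 67/2, x2 = 8.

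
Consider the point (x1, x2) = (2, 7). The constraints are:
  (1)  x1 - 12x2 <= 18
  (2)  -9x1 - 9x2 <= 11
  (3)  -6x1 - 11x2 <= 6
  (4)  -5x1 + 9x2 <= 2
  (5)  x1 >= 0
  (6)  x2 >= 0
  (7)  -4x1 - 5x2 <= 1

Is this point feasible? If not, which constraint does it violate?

not feasible — violates (4)

Constraint (4): -5x1 + 9x2 = 53, which is not ≤ 2. All other constraints are satisfied.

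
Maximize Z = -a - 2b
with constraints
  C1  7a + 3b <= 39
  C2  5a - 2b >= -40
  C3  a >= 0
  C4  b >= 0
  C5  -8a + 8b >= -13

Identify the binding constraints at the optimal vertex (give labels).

Corner points and Z = -a - 2b:
  (0, 13) → Z = -26
  (351/80, 221/80) → Z = -793/80
  (0, 0) → Z = 0
  (13/8, 0) → Z = -13/8

The maximum is at (0, 0). Substituting into each constraint, equality holds for C3 and C4; the remaining constraints have slack.

C3 and C4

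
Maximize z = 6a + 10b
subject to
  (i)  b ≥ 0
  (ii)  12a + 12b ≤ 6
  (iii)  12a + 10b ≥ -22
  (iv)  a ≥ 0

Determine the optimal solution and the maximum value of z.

Extreme points and z = 6a + 10b:
  (1/2, 0) → z = 3
  (0, 0) → z = 0
  (0, 1/2) → z = 5

At the optimal vertex, 12a + 12b = 6 and a = 0.
Solving simultaneously gives a = 0, b = 1/2.

a = 0, b = 1/2, maximum z = 5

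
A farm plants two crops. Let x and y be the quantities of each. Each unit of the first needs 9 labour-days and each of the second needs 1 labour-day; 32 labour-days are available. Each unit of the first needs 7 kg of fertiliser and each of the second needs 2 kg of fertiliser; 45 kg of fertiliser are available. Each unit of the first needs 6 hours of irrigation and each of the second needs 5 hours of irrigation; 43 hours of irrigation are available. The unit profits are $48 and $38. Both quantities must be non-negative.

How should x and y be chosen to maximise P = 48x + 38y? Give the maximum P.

x = 3, y = 5, maximum P = 334

The optimum lies where 9x + y = 32 and 6x + 5y = 43.
Solving simultaneously gives x = 3, y = 5.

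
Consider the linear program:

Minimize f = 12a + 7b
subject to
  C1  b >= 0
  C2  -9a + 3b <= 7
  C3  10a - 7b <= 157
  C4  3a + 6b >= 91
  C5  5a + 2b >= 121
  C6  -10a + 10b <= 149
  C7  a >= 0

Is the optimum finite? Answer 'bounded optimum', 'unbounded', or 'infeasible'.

bounded optimum

Vertices and f = 12a + 7b:
  (1161/55, 85/11) → f = 1537/5
  (871/10, 102) → f = 8796/5
  (456/35, 391/14) → f = 24629/70
The feasible region has finitely many vertices and no improving ray; the minimum is 1537/5 at (1161/55, 85/11).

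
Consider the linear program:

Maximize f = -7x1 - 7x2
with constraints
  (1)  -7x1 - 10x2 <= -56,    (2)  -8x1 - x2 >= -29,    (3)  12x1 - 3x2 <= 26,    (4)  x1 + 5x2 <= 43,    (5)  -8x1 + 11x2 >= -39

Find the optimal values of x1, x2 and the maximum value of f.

Feasible corners and f = -7x1 - 7x2:
  (428/141, 490/141) → f = -2142/47
  (-6, 49/5) → f = -133/5
  (113/36, 35/9) → f = -1771/36
  (34/13, 105/13) → f = -973/13

The binding constraints are -7x1 - 10x2 = -56 and x1 + 5x2 = 43.
Solving simultaneously gives x1 = -6, x2 = 49/5.

x1 = -6, x2 = 49/5, maximum f = -133/5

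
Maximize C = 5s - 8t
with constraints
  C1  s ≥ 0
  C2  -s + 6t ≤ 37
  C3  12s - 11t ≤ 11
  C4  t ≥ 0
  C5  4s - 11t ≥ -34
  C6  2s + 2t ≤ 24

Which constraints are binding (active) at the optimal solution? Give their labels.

Feasible corners and C = 5s - 8t:
  (0, 0) → C = 0
  (0, 34/11) → C = -272/11
  (11/12, 0) → C = 55/12
  (45/8, 113/22) → C = -1141/88

The maximum is at (11/12, 0). Substituting into each constraint, equality holds for C3 and C4; the remaining constraints have slack.

C3 and C4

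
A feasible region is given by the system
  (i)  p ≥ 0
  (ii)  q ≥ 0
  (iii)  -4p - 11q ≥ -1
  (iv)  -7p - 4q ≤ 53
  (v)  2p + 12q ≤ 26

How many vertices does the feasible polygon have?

Of the 10 pairwise boundary intersections, those satisfying every inequality are:
  (0, 0)
  (0, 1/11)
  (1/4, 0)

3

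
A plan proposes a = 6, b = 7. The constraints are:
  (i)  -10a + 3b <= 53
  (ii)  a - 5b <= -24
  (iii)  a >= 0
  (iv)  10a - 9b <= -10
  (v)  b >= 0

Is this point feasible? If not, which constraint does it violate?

Constraint (iv): 10a - 9b = -3, which is not ≤ -10. All other constraints are satisfied.

not feasible — violates (iv)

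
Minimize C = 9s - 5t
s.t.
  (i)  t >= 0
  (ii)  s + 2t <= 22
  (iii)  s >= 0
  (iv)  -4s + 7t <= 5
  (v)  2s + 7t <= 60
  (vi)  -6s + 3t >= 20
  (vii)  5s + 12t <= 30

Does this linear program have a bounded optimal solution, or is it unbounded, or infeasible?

infeasible

The boundaries t = 0 and s = 0 meet at (0, 0), but that point violates -6s + 3t ≥ 20. Every candidate vertex is excluded by some other constraint, so the feasible region is empty.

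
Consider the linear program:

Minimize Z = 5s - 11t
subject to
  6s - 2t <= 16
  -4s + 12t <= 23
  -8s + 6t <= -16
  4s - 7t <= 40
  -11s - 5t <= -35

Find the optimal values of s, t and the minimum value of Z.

s = 16/5, t = 8/5, minimum Z = -8/5

Feasible corners and Z = 5s - 11t:
  (16/5, 8/5) → Z = -8/5
  (75/26, 17/26) → Z = 94/13
  (145/53, 52/53) → Z = 153/53

At the optimal vertex, 6s - 2t = 16 and -8s + 6t = -16.
Solving simultaneously gives s = 16/5, t = 8/5.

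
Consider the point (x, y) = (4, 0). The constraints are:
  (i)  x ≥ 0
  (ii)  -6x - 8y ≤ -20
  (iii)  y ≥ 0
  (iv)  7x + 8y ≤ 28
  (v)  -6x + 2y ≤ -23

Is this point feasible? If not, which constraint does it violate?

(i): 4 ≥ 0 ✓
(ii): -24 ≤ -20 ✓
(iii): 0 ≥ 0 ✓
(iv): 28 ≤ 28 ✓
(v): -24 ≤ -23 ✓

feasible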